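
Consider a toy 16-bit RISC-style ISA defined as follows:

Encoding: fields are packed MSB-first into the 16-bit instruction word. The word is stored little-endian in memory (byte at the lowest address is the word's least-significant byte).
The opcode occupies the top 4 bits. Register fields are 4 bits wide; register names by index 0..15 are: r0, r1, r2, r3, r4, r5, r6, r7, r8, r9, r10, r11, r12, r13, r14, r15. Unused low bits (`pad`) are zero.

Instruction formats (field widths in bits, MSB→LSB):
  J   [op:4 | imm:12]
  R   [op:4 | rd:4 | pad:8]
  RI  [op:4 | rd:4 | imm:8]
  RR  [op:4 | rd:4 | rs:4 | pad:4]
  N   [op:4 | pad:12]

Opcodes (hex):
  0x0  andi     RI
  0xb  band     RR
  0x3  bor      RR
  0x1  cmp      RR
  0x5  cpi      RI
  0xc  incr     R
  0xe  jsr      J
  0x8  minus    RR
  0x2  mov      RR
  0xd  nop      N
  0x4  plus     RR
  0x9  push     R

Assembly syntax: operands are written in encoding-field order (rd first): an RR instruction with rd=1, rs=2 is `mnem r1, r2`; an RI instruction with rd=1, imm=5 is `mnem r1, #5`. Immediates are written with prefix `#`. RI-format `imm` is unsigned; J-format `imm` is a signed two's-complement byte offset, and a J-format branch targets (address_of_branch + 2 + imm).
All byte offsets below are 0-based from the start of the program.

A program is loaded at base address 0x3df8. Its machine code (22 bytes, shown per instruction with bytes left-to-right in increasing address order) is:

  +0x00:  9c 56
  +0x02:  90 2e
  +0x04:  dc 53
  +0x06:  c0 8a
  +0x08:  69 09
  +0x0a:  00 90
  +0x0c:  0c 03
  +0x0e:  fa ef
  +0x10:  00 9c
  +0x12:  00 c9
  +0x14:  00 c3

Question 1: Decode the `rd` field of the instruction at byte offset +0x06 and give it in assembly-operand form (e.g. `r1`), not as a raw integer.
r10

[06] c0 8a → 0x8ac0
  opcode bits[15:12]=0x8: minus/RR
  rd: (w>>8)&0xf=0xa → r10
  rs: (w>>4)&0xf=0xc → r12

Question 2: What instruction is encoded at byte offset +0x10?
[10] 00 9c → 0x9c00
  opcode bits[15:12]=0x9: push/R
  rd: (w>>8)&0xf=0xc → r12

push r12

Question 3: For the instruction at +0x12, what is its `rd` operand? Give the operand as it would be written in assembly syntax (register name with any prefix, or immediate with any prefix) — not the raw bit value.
[12] 00 c9 → 0xc900
  op=0xc900>>12=0xc ⇒ incr (R)
  rd: (w>>8)&0xf=0x9 → r9

r9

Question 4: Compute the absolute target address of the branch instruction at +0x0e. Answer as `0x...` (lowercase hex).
0x3e02

+0x0e: fa ef ⇒ word 0xeffa (little)
  top 4b → 0xe → jsr [J]
  imm@[11:0]=0xffa (s12→-6) ⇒ #-6
  target = base 0x3df8 + off 0x0e + 2 + imm -6 = 0x3e02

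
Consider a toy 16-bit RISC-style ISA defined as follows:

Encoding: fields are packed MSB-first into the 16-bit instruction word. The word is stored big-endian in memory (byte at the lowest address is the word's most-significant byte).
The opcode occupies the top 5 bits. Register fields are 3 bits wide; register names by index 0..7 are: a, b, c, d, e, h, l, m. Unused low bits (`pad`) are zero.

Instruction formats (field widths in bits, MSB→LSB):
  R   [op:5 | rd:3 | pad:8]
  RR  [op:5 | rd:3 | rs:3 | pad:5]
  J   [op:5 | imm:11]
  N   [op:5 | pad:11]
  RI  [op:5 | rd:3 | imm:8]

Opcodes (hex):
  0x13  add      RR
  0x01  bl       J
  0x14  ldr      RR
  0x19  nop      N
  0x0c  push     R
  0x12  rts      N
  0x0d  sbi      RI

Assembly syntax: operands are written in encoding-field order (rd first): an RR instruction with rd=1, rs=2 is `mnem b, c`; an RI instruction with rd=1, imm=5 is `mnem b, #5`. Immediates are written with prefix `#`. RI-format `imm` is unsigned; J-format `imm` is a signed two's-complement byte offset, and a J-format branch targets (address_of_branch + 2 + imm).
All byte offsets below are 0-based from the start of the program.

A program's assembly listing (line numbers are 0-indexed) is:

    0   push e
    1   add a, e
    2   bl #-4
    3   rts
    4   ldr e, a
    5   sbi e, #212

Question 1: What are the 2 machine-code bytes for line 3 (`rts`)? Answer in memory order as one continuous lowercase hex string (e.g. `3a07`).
9000

line 3 (rts): pack op=0x12:5|pad=0:11 = 0x9000; big→ 90 00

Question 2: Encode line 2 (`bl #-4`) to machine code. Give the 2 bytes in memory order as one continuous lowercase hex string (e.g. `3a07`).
2. bl fields op=0x1:5|imm=-4:11 → word 0ffch → 0f fc

0ffc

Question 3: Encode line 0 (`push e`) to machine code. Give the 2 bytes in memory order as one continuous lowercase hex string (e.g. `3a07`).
0. push fields op=0xc:5|rd=4:3|pad=0:8 → word 6400h → 64 00

6400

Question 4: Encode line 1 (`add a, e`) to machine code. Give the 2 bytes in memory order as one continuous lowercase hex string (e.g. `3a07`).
line 1 (add): pack op=0x13:5|rd=0:3|rs=4:3|pad=0:5 = 0x9880; big→ 98 80

9880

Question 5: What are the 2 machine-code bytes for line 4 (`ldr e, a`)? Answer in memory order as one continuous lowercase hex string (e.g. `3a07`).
a400

line 4 (ldr): pack op=0x14:5|rd=4:3|rs=0:3|pad=0:5 = 0xa400; big→ a4 00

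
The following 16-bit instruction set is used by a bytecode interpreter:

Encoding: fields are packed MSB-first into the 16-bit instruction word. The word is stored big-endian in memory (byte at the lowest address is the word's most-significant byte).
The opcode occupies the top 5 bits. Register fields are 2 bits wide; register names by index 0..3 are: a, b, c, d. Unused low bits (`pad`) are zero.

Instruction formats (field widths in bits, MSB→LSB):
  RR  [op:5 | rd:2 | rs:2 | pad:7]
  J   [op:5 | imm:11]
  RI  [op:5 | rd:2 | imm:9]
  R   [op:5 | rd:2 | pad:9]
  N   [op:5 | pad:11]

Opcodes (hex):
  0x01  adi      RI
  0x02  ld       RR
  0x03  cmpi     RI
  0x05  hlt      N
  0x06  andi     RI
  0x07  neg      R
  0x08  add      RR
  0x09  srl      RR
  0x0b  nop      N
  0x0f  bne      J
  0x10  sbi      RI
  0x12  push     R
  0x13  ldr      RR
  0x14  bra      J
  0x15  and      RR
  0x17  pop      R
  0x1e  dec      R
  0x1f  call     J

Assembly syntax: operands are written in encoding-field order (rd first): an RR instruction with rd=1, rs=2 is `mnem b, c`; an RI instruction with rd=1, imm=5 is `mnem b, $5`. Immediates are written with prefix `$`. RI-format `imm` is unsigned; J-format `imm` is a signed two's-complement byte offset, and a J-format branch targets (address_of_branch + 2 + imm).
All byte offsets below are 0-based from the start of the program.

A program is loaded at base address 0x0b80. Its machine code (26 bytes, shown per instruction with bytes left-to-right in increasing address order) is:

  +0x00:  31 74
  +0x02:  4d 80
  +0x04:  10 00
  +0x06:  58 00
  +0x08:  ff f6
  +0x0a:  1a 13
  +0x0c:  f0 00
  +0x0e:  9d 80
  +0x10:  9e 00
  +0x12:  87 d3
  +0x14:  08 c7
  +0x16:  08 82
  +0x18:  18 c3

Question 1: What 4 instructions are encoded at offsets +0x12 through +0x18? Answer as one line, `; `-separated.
off 0x12: read 87 d3 as big → 0x87d3
  opcode bits[15:11]=0x10: sbi/RI
  rd: (w>>9)&0x3=0x3 → d
  imm: (w>>0)&0x1ff=0x1d3 → $467
off 0x14: read 08 c7 as big → 0x08c7
  opcode bits[15:11]=0x1: adi/RI
  rd: (w>>9)&0x3=0x0 → a
  imm: (w>>0)&0x1ff=0xc7 → $199
off 0x16: read 08 82 as big → 0x0882
  opcode bits[15:11]=0x1: adi/RI
  rd: (w>>9)&0x3=0x0 → a
  imm: (w>>0)&0x1ff=0x82 → $130
off 0x18: read 18 c3 as big → 0x18c3
  opcode bits[15:11]=0x3: cmpi/RI
  rd: (w>>9)&0x3=0x0 → a
  imm: (w>>0)&0x1ff=0xc3 → $195

sbi d, $467; adi a, $199; adi a, $130; cmpi a, $195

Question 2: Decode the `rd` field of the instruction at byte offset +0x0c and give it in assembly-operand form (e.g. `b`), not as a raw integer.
a

[0c] f0 00 → 0xf000
  top 5b → 0x1e → dec [R]
  rd@[10:9]=0x0 ⇒ a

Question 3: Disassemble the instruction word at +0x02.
@+02  big-endian(4d 80) = 0x4d80
  top 5b → 0x9 → srl [RR]
  rd@[10:9]=0x2 ⇒ c
  rs@[8:7]=0x3 ⇒ d

srl c, d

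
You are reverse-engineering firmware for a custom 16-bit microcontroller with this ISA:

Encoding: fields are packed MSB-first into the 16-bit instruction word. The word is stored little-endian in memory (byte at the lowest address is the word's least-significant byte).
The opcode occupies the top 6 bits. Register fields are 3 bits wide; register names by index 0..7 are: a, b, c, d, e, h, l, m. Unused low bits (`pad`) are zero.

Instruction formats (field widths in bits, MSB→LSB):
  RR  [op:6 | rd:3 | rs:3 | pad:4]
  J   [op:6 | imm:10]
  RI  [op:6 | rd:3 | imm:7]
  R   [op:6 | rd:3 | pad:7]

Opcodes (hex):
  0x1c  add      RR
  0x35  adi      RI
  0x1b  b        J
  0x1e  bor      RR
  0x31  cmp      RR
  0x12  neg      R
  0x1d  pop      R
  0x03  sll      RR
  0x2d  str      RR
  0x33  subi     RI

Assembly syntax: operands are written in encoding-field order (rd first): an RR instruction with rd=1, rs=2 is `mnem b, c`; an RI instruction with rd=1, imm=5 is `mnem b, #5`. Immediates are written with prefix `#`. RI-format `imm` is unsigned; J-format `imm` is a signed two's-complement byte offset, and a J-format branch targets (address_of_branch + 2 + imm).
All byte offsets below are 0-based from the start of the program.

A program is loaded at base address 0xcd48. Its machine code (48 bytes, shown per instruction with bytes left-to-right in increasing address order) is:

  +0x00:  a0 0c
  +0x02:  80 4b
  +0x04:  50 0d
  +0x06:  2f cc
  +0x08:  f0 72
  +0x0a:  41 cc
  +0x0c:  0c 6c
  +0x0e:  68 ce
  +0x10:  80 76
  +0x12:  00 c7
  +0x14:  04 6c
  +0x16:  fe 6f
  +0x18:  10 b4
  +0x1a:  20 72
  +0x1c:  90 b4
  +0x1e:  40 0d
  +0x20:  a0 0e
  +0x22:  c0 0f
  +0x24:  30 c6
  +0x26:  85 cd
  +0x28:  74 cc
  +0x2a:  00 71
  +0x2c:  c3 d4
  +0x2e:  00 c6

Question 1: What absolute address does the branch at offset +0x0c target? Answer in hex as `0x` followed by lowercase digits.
0xcd62

@+0c  little-endian(0c 6c) = 0x6c0c
  opcode bits[15:10]=0x1b: b/J
  imm: (w>>0)&0x3ff=0xc → #12
  target = base 0xcd48 + off 0x0c + 2 + imm 12 = 0xcd62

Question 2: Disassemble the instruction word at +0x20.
sll h, c

[20] a0 0e → 0x0ea0
  op=0x0ea0>>10=0x3 ⇒ sll (RR)
  rd@[9:7]=0x5 ⇒ h
  rs@[6:4]=0x2 ⇒ c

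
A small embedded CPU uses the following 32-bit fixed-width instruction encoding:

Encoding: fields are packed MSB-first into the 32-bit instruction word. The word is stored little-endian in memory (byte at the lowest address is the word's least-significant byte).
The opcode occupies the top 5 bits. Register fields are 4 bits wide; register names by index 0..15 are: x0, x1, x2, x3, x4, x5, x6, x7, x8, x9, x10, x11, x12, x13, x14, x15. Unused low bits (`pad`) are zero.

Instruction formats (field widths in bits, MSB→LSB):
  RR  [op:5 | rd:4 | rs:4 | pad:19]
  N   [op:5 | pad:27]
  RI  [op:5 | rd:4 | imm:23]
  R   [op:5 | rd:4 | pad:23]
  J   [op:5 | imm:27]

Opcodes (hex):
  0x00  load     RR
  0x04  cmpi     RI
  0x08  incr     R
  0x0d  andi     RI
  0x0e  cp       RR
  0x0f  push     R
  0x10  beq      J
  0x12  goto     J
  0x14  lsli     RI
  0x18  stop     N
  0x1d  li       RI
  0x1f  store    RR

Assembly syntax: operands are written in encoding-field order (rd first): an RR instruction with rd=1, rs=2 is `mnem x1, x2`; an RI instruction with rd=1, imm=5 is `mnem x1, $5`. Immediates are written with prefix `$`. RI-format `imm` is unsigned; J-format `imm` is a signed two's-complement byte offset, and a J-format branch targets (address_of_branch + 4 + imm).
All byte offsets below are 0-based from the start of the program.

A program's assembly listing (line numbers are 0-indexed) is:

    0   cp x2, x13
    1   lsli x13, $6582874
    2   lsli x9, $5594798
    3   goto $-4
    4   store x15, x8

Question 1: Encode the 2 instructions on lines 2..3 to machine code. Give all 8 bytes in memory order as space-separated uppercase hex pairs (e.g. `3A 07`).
2. lsli fields op=0x14:5|rd=9:4|imm=5594798:23 → word a4d55eaeh → ae 5e d5 a4
3. goto fields op=0x12:5|imm=-4:27 → word 97fffffch → fc ff ff 97

AE 5E D5 A4 FC FF FF 97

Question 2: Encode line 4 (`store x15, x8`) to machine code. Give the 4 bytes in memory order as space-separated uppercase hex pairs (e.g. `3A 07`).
4. store fields op=0x1f:5|rd=15:4|rs=8:4|pad=0:19 → word ffc00000h → 00 00 c0 ff

00 00 C0 FF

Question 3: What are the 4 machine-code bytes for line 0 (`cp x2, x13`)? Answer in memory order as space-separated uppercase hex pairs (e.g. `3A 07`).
00 00 68 71

L0: cp op=0xe:5|rd=2:4|rs=13:4|pad=0:19 ⇒ 0x71680000 ⇒ little 00 00 68 71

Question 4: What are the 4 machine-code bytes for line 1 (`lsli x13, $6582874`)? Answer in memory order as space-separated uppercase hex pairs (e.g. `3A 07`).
L1: lsli op=0x14:5|rd=13:4|imm=6582874:23 ⇒ 0xa6e4725a ⇒ little 5a 72 e4 a6

5A 72 E4 A6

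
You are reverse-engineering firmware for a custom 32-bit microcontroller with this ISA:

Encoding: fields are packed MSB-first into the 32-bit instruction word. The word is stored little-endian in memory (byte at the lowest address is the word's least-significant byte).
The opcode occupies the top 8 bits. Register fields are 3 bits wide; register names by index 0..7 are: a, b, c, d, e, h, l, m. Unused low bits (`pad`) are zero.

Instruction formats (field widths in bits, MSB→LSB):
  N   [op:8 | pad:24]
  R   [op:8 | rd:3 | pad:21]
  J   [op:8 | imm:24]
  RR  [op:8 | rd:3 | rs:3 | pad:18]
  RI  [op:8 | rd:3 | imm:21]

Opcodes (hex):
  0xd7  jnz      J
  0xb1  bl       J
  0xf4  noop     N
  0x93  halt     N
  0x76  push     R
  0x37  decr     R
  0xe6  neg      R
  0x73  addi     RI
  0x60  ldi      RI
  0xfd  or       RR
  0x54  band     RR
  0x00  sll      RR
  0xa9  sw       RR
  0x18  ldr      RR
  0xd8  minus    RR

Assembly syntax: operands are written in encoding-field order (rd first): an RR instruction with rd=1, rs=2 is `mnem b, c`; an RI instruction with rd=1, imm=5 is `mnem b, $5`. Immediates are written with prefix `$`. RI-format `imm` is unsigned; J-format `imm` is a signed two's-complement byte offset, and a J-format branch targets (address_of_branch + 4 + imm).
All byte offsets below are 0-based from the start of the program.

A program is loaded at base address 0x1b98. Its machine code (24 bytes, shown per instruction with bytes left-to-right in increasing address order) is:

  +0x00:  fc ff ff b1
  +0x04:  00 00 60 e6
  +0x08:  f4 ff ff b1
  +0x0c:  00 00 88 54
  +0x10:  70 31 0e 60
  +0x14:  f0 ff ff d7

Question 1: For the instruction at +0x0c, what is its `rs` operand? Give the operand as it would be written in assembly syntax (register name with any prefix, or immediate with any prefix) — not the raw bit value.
c

@+0c  little-endian(00 00 88 54) = 0x54880000
  opcode bits[31:24]=0x54: band/RR
  rd@[23:21]=0x4 ⇒ e
  rs@[20:18]=0x2 ⇒ c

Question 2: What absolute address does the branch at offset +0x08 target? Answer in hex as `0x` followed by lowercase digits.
[08] f4 ff ff b1 → 0xb1fffff4
  op=0xb1fffff4>>24=0xb1 ⇒ bl (J)
  imm@[23:0]=0xfffff4 (s24→-12) ⇒ $-12
  target = base 0x1b98 + off 0x08 + 4 + imm -12 = 0x1b98

0x1b98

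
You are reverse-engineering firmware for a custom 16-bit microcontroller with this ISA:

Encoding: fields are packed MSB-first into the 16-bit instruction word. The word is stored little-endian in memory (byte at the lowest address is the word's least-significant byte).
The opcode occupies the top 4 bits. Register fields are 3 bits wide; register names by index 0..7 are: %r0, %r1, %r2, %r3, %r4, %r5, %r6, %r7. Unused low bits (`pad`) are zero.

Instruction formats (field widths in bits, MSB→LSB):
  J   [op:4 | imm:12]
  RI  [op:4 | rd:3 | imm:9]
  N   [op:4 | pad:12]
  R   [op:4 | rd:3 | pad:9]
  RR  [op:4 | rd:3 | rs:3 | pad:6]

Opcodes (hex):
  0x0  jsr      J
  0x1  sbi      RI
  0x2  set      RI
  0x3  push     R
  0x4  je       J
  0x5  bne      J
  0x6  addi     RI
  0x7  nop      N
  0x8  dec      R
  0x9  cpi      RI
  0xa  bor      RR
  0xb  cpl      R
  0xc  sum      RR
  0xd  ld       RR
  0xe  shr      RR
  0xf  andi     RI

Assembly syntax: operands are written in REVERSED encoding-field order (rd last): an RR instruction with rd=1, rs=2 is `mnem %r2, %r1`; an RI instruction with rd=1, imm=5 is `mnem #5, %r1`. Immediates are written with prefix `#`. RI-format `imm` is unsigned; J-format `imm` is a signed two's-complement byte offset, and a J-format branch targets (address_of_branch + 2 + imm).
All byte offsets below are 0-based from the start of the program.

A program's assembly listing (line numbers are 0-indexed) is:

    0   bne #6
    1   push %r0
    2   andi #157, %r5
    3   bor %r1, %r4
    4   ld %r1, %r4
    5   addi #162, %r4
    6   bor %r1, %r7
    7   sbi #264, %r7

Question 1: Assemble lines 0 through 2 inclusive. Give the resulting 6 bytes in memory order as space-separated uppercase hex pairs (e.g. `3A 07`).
06 50 00 30 9D FA

line 0 (bne): pack op=0x5:4|imm=6:12 = 0x5006; little→ 06 50
line 1 (push): pack op=0x3:4|rd=0:3|pad=0:9 = 0x3000; little→ 00 30
line 2 (andi): pack op=0xf:4|rd=5:3|imm=157:9 = 0xfa9d; little→ 9d fa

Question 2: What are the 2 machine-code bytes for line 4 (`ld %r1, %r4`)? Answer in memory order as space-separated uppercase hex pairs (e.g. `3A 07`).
4. ld fields op=0xd:4|rd=4:3|rs=1:3|pad=0:6 → word d840h → 40 d8

40 D8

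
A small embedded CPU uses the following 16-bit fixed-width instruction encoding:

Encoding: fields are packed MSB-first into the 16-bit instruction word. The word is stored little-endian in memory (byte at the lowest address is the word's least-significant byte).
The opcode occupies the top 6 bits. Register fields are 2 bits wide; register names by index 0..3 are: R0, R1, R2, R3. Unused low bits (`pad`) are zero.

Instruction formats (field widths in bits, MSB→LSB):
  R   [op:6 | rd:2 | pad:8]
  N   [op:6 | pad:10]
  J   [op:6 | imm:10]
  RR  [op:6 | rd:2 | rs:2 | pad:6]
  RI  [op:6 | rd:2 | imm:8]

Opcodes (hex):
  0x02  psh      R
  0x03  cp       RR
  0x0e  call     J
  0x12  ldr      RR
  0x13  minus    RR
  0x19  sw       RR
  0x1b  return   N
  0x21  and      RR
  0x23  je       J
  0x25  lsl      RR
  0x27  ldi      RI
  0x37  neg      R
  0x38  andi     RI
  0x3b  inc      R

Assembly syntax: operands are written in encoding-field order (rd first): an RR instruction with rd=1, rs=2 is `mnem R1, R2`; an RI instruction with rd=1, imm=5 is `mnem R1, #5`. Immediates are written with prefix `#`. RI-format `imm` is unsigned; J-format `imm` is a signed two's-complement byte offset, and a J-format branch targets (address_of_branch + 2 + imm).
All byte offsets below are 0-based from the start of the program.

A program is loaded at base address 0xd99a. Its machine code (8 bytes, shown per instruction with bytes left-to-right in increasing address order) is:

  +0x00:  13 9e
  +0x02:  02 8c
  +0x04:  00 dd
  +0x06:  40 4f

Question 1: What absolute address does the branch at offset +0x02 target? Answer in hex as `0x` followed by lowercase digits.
+0x02: 02 8c ⇒ word 0x8c02 (little)
  opcode bits[15:10]=0x23: je/J
  imm@[9:0]=0x2 ⇒ #2
  target = base 0xd99a + off 0x02 + 2 + imm 2 = 0xd9a0

0xd9a0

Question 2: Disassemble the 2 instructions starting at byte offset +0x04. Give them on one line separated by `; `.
neg R1; minus R3, R1

@+04  little-endian(00 dd) = 0xdd00
  opcode bits[15:10]=0x37: neg/R
  rd@[9:8]=0x1 ⇒ R1
@+06  little-endian(40 4f) = 0x4f40
  opcode bits[15:10]=0x13: minus/RR
  rd@[9:8]=0x3 ⇒ R3
  rs@[7:6]=0x1 ⇒ R1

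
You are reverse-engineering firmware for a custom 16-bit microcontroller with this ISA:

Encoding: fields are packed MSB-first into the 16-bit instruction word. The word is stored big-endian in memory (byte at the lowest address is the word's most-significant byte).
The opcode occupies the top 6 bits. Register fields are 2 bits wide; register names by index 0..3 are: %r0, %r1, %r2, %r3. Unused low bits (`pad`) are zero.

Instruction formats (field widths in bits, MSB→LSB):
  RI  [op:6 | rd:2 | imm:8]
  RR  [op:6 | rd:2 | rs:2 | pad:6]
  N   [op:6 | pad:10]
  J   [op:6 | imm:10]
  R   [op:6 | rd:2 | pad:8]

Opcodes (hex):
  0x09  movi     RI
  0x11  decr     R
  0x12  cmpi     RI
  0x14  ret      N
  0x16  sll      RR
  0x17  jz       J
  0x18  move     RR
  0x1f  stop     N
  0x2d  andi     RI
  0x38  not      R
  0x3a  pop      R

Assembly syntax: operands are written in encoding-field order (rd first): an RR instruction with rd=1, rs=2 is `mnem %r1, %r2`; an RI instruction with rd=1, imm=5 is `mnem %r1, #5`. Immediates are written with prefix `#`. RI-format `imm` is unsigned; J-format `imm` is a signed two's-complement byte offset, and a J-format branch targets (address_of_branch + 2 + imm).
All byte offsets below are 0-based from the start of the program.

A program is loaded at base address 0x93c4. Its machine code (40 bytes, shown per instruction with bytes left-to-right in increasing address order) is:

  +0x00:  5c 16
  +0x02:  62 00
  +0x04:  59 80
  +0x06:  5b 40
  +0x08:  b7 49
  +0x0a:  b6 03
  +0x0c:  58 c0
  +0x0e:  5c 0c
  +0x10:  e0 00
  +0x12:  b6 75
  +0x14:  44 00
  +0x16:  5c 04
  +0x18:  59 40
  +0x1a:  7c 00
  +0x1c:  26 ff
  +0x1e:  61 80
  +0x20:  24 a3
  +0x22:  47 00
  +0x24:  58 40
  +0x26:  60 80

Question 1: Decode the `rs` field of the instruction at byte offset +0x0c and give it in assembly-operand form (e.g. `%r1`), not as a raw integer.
off 0x0c: read 58 c0 as big → 0x58c0
  top 6b → 0x16 → sll [RR]
  [9:8] rd=0 = %r0
  [7:6] rs=3 = %r3

%r3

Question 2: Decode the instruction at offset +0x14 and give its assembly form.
[14] 44 00 → 0x4400
  op=0x4400>>10=0x11 ⇒ decr (R)
  rd@[9:8]=0x0 ⇒ %r0

decr %r0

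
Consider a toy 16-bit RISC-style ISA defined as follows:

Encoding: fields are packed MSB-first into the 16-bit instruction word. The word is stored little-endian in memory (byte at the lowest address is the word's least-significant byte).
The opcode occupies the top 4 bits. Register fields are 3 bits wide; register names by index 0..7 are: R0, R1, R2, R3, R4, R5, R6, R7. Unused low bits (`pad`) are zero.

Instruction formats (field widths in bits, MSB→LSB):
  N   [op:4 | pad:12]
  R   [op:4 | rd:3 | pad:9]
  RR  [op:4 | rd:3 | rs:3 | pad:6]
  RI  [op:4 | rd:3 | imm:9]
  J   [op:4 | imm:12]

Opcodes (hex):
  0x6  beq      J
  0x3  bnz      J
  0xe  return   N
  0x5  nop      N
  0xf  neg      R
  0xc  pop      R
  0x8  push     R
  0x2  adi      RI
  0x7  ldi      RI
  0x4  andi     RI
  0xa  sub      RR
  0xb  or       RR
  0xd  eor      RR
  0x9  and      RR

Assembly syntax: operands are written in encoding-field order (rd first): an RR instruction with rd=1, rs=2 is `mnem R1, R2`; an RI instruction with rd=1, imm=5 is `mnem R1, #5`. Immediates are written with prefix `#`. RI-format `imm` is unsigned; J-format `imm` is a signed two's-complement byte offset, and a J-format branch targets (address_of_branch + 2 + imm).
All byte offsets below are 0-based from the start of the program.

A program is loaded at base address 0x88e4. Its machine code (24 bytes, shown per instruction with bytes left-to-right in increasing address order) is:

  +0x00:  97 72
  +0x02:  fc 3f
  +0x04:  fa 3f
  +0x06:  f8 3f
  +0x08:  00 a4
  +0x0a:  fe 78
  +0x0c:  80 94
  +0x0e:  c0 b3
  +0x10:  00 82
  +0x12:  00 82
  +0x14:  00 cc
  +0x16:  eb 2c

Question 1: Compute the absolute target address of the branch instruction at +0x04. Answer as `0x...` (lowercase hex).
off 0x04: read fa 3f as little → 0x3ffa
  top 4b → 0x3 → bnz [J]
  [11:0] imm=4090 (s12→-6) = #-6
  target = base 0x88e4 + off 0x04 + 2 + imm -6 = 0x88e4

0x88e4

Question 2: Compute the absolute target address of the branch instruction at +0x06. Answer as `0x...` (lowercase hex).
0x88e4

@+06  little-endian(f8 3f) = 0x3ff8
  top 4b → 0x3 → bnz [J]
  [11:0] imm=4088 (s12→-8) = #-8
  target = base 0x88e4 + off 0x06 + 2 + imm -8 = 0x88e4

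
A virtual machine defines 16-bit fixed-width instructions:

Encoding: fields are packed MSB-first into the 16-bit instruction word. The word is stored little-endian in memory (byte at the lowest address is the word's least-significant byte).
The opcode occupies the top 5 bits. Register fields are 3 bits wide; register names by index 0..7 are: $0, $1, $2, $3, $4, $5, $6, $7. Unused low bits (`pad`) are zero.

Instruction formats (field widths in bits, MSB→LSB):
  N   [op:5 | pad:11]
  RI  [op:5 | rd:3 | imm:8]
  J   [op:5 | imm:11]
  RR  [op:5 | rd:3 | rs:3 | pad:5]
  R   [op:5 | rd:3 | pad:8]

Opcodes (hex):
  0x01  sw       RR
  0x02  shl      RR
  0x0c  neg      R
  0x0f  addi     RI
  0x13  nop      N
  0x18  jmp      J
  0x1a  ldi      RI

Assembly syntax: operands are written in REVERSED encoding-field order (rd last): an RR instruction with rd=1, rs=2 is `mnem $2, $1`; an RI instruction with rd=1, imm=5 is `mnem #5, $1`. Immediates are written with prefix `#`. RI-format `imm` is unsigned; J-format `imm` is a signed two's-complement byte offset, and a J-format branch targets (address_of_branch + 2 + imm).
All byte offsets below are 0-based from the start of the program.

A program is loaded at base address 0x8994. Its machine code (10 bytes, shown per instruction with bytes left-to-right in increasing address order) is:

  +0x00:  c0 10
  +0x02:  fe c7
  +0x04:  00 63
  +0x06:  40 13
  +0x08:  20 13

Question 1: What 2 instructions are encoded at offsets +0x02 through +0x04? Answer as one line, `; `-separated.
jmp #-2; neg $3

[02] fe c7 → 0xc7fe
  op=0xc7fe>>11=0x18 ⇒ jmp (J)
  imm@[10:0]=0x7fe (s11→-2) ⇒ #-2
[04] 00 63 → 0x6300
  op=0x6300>>11=0xc ⇒ neg (R)
  rd@[10:8]=0x3 ⇒ $3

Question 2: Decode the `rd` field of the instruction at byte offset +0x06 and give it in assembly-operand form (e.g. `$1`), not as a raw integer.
$3

[06] 40 13 → 0x1340
  opcode bits[15:11]=0x2: shl/RR
  rd@[10:8]=0x3 ⇒ $3
  rs@[7:5]=0x2 ⇒ $2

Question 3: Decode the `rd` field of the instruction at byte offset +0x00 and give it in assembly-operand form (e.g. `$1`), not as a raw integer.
$0

off 0x00: read c0 10 as little → 0x10c0
  op=0x10c0>>11=0x2 ⇒ shl (RR)
  [10:8] rd=0 = $0
  [7:5] rs=6 = $6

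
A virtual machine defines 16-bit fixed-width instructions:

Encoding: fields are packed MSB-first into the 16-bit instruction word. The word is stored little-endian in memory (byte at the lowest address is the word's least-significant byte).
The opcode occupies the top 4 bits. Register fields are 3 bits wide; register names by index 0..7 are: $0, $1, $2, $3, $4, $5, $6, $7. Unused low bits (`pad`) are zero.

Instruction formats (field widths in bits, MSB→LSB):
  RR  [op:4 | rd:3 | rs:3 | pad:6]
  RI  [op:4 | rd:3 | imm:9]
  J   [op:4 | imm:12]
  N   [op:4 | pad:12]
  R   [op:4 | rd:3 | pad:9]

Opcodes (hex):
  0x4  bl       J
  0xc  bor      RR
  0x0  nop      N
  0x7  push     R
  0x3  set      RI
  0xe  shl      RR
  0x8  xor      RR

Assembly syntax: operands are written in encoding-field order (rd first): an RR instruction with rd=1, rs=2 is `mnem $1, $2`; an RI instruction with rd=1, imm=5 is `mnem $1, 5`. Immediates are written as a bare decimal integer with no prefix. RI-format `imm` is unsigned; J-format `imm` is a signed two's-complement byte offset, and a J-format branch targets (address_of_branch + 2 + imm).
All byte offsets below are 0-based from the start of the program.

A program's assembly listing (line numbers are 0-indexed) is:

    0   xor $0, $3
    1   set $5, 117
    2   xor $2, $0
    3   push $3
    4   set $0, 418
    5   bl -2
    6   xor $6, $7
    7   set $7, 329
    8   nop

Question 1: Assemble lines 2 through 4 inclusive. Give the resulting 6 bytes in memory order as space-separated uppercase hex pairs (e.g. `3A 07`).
00 84 00 76 A2 31

L2: xor op=0x8:4|rd=2:3|rs=0:3|pad=0:6 ⇒ 0x8400 ⇒ little 00 84
L3: push op=0x7:4|rd=3:3|pad=0:9 ⇒ 0x7600 ⇒ little 00 76
L4: set op=0x3:4|rd=0:3|imm=418:9 ⇒ 0x31a2 ⇒ little a2 31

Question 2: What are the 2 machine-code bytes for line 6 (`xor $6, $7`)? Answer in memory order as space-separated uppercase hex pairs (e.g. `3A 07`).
C0 8D

6. xor fields op=0x8:4|rd=6:3|rs=7:3|pad=0:6 → word 8dc0h → c0 8d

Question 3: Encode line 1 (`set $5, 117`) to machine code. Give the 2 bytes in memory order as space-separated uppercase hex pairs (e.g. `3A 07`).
1. set fields op=0x3:4|rd=5:3|imm=117:9 → word 3a75h → 75 3a

75 3A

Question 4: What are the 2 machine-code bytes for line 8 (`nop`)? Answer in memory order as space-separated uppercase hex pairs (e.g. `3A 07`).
00 00

L8: nop op=0x0:4|pad=0:12 ⇒ 0x0000 ⇒ little 00 00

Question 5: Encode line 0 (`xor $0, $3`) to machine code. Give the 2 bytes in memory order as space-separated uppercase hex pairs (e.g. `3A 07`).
line 0 (xor): pack op=0x8:4|rd=0:3|rs=3:3|pad=0:6 = 0x80c0; little→ c0 80

C0 80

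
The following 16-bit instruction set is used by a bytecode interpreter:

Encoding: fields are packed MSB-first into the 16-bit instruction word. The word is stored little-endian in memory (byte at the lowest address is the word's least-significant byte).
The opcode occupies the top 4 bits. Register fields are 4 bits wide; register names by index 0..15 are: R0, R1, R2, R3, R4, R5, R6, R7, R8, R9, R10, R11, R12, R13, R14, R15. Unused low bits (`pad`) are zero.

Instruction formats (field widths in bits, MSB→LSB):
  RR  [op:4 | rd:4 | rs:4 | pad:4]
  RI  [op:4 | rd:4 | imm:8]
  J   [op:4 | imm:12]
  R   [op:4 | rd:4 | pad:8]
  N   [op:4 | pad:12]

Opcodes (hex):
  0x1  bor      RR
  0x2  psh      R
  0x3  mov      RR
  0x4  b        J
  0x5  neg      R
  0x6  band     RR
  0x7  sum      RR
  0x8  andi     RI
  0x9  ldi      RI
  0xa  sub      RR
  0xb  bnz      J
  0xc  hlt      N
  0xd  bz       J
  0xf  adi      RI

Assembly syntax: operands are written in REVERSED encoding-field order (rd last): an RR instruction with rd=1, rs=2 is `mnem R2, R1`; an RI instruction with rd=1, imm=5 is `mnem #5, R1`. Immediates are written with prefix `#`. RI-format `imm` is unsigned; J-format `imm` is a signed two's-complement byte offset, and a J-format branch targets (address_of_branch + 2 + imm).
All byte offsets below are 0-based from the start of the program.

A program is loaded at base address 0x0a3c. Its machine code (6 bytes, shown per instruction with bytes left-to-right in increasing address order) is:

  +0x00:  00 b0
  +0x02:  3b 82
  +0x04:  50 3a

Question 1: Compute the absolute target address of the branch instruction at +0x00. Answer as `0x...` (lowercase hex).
0x0a3e

off 0x00: read 00 b0 as little → 0xb000
  op=0xb000>>12=0xb ⇒ bnz (J)
  imm: (w>>0)&0xfff=0x0 → #0
  target = base 0x0a3c + off 0x00 + 2 + imm 0 = 0x0a3e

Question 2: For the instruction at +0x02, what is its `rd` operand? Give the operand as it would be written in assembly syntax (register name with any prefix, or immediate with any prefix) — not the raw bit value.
@+02  little-endian(3b 82) = 0x823b
  op=0x823b>>12=0x8 ⇒ andi (RI)
  [11:8] rd=2 = R2
  [7:0] imm=59 = #59

R2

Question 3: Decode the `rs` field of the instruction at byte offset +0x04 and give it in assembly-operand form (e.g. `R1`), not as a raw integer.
+0x04: 50 3a ⇒ word 0x3a50 (little)
  opcode bits[15:12]=0x3: mov/RR
  rd: (w>>8)&0xf=0xa → R10
  rs: (w>>4)&0xf=0x5 → R5

R5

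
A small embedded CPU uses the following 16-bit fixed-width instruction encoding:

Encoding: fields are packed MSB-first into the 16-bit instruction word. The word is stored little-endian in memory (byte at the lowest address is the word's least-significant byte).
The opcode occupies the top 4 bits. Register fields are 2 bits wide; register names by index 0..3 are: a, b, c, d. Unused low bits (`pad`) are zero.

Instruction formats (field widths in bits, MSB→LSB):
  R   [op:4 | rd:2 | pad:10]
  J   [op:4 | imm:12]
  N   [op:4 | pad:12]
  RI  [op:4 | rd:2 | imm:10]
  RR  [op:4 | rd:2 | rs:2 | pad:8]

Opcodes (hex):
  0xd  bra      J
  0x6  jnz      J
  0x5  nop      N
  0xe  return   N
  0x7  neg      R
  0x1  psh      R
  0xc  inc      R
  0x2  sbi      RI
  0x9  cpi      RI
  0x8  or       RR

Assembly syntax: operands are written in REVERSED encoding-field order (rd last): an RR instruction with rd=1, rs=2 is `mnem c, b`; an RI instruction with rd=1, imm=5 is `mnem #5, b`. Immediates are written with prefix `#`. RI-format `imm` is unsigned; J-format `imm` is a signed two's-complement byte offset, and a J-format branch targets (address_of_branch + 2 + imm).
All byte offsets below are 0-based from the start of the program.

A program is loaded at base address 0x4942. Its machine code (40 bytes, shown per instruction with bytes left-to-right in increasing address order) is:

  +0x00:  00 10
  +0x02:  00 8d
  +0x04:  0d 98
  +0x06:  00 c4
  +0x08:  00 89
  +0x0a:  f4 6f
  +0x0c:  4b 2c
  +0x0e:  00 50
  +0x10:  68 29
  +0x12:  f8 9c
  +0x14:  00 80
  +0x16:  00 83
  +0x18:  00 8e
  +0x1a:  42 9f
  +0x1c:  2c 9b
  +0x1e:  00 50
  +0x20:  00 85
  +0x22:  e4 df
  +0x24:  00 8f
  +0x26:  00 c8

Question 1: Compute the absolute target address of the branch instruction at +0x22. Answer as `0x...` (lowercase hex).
@+22  little-endian(e4 df) = 0xdfe4
  op=0xdfe4>>12=0xd ⇒ bra (J)
  imm@[11:0]=0xfe4 (s12→-28) ⇒ #-28
  target = base 0x4942 + off 0x22 + 2 + imm -28 = 0x494a

0x494a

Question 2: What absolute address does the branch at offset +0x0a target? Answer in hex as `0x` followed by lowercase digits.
off 0x0a: read f4 6f as little → 0x6ff4
  top 4b → 0x6 → jnz [J]
  [11:0] imm=4084 (s12→-12) = #-12
  target = base 0x4942 + off 0x0a + 2 + imm -12 = 0x4942

0x4942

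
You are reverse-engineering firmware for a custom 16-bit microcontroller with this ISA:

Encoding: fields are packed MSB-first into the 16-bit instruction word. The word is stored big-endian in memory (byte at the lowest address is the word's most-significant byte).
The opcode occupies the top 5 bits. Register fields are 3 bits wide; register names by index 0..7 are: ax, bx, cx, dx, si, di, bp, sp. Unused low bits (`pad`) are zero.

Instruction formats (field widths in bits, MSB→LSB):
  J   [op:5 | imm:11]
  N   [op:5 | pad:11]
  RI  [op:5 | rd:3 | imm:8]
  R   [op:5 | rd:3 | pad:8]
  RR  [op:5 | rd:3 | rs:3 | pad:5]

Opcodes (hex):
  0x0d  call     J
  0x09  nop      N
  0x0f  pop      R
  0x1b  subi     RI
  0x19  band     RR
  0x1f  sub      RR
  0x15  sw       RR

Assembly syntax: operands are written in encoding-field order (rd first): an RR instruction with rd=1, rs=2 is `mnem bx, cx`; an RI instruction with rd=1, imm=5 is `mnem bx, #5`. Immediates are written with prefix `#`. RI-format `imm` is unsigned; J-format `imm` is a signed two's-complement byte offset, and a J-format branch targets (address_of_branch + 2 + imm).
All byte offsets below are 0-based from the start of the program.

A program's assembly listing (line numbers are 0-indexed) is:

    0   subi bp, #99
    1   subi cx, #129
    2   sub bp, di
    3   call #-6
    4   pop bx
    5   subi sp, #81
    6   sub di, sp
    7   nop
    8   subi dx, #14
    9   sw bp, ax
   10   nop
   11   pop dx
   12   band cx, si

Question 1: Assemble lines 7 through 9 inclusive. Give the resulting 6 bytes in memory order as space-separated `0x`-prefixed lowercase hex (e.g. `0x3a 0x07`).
0x48 0x00 0xdb 0x0e 0xae 0x00

7. nop fields op=0x9:5|pad=0:11 → word 4800h → 48 00
8. subi fields op=0x1b:5|rd=3:3|imm=14:8 → word db0eh → db 0e
9. sw fields op=0x15:5|rd=6:3|rs=0:3|pad=0:5 → word ae00h → ae 00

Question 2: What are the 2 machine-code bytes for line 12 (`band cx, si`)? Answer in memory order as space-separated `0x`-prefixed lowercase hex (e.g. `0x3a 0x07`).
line 12 (band): pack op=0x19:5|rd=2:3|rs=4:3|pad=0:5 = 0xca80; big→ ca 80

0xca 0x80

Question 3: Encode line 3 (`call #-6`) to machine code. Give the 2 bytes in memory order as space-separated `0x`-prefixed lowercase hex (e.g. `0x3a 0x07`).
0x6f 0xfa

line 3 (call): pack op=0xd:5|imm=-6:11 = 0x6ffa; big→ 6f fa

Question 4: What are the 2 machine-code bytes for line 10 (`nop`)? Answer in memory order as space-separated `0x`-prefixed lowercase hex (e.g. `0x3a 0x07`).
0x48 0x00

L10: nop op=0x9:5|pad=0:11 ⇒ 0x4800 ⇒ big 48 00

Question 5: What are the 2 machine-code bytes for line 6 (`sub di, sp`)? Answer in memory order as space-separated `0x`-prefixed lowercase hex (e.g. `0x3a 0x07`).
0xfd 0xe0

L6: sub op=0x1f:5|rd=5:3|rs=7:3|pad=0:5 ⇒ 0xfde0 ⇒ big fd e0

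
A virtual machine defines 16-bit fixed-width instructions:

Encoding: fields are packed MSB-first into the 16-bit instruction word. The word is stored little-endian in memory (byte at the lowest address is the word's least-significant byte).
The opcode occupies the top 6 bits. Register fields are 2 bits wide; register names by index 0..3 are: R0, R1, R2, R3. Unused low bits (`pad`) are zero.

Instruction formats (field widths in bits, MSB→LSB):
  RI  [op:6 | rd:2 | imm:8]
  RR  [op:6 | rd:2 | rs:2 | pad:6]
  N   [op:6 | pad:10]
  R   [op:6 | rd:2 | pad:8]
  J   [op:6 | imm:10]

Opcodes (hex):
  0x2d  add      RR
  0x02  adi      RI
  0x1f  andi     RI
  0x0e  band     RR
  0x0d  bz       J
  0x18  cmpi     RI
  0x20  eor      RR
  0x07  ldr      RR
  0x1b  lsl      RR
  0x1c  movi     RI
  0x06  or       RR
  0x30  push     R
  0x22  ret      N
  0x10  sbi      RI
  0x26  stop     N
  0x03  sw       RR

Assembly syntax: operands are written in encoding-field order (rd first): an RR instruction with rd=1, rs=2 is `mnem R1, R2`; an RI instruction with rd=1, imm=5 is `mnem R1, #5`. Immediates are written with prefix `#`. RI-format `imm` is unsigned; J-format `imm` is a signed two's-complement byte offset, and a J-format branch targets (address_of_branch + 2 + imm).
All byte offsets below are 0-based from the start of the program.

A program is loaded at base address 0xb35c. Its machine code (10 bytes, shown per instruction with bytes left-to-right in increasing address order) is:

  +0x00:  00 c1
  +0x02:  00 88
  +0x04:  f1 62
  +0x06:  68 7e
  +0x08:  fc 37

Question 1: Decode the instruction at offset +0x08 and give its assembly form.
bz #-4

off 0x08: read fc 37 as little → 0x37fc
  op=0x37fc>>10=0xd ⇒ bz (J)
  imm: (w>>0)&0x3ff=0x3fc (s10→-4) → #-4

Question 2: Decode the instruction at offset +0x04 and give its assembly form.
@+04  little-endian(f1 62) = 0x62f1
  top 6b → 0x18 → cmpi [RI]
  rd@[9:8]=0x2 ⇒ R2
  imm@[7:0]=0xf1 ⇒ #241

cmpi R2, #241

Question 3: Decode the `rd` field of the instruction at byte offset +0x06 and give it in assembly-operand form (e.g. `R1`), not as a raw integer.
R2

off 0x06: read 68 7e as little → 0x7e68
  op=0x7e68>>10=0x1f ⇒ andi (RI)
  rd@[9:8]=0x2 ⇒ R2
  imm@[7:0]=0x68 ⇒ #104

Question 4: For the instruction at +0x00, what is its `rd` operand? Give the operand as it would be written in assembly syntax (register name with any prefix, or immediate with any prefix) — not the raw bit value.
[00] 00 c1 → 0xc100
  op=0xc100>>10=0x30 ⇒ push (R)
  rd: (w>>8)&0x3=0x1 → R1

R1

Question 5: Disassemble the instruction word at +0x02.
ret

+0x02: 00 88 ⇒ word 0x8800 (little)
  opcode bits[15:10]=0x22: ret/N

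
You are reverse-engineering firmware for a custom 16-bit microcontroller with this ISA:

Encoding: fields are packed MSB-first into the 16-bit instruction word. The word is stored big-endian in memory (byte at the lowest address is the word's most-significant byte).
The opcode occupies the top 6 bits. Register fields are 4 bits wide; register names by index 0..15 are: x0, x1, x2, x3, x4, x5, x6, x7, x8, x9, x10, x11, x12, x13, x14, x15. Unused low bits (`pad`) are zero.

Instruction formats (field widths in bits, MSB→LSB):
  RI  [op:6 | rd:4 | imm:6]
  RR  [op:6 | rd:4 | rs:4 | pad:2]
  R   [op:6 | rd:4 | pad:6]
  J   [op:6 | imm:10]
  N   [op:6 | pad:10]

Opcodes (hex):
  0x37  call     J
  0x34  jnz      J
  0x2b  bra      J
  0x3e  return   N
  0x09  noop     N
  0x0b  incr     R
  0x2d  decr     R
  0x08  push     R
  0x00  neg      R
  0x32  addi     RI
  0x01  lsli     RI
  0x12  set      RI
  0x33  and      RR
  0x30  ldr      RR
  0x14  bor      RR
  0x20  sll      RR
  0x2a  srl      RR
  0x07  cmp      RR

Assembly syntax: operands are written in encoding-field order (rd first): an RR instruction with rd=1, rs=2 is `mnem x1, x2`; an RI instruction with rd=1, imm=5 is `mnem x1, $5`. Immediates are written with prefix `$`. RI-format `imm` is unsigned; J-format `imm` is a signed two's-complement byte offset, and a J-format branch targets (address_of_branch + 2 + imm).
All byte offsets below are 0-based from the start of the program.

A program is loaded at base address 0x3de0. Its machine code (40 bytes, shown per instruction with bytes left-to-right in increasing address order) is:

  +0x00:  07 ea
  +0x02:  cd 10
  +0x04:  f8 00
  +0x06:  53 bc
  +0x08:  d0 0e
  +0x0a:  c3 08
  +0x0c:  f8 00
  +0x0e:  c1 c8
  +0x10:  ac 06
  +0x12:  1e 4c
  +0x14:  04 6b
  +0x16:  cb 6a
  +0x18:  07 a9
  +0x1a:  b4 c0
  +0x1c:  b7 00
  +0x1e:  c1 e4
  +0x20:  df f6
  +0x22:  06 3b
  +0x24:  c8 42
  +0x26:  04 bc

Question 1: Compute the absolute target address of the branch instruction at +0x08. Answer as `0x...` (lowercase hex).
0x3df8

+0x08: d0 0e ⇒ word 0xd00e (big)
  opcode bits[15:10]=0x34: jnz/J
  imm@[9:0]=0xe ⇒ $14
  target = base 0x3de0 + off 0x08 + 2 + imm 14 = 0x3df8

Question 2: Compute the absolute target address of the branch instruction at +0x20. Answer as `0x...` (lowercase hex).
@+20  big-endian(df f6) = 0xdff6
  op=0xdff6>>10=0x37 ⇒ call (J)
  imm@[9:0]=0x3f6 (s10→-10) ⇒ $-10
  target = base 0x3de0 + off 0x20 + 2 + imm -10 = 0x3df8

0x3df8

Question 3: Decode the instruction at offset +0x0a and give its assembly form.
+0x0a: c3 08 ⇒ word 0xc308 (big)
  top 6b → 0x30 → ldr [RR]
  rd@[9:6]=0xc ⇒ x12
  rs@[5:2]=0x2 ⇒ x2

ldr x12, x2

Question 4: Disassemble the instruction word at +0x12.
[12] 1e 4c → 0x1e4c
  opcode bits[15:10]=0x7: cmp/RR
  rd@[9:6]=0x9 ⇒ x9
  rs@[5:2]=0x3 ⇒ x3

cmp x9, x3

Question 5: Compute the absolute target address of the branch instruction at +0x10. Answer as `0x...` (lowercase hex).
0x3df8

[10] ac 06 → 0xac06
  top 6b → 0x2b → bra [J]
  [9:0] imm=6 = $6
  target = base 0x3de0 + off 0x10 + 2 + imm 6 = 0x3df8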